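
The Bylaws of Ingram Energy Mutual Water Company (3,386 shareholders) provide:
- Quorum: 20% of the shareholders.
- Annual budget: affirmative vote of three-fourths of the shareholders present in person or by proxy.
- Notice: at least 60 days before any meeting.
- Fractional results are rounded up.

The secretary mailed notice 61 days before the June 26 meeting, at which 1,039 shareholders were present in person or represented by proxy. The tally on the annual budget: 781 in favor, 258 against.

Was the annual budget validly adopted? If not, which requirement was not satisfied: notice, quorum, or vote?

Valid — all requirements satisfied.

Notice: 61 days given; 60 required. Satisfied.
Quorum: 20% of 3,386 = 677.20, rounded up to 678; 1,039 present. Satisfied.
Vote: requires three-fourths of those present (1,039); 3/4 of 1039 = 779.25, rounded up to 780, so 780 needed; 781 in favor. Satisfied.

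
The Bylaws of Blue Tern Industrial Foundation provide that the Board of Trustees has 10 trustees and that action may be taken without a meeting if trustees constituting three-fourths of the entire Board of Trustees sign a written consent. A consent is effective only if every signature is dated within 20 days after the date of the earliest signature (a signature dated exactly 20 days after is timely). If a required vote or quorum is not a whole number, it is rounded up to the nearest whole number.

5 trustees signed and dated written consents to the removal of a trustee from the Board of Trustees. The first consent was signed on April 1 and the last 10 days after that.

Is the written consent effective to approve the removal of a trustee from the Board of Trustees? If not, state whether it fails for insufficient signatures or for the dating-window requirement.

Signatures required: three-fourths of 10 — 3/4 of 10 = 7.50, rounded up to 8, so 8 needed; 5 signed. Insufficient.
Dating window: the latest signature is 10 days after the earliest; the limit is 20 days. Within the window.

Not effective — insufficient signatures.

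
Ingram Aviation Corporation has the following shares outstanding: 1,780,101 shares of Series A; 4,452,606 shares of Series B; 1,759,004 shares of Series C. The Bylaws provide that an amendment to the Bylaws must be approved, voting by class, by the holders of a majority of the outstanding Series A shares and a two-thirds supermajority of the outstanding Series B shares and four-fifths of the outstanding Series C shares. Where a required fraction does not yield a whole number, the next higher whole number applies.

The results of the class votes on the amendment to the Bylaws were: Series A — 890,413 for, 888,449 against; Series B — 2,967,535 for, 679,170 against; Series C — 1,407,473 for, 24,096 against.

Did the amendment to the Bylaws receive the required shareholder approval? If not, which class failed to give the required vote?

Series A: a majority of 1780101 is 890051; 890,051 required, 890,413 in favor — approved.
Series B: 2/3 of 4452606 = 2968404; 2,968,404 required, 2,967,535 in favor — not approved.
Series C: 4/5 of 1759004 = 1407203.20, rounded up to 1407204; 1,407,204 required, 1,407,473 in favor — approved.

Not approved — the Series B shares did not give the required vote.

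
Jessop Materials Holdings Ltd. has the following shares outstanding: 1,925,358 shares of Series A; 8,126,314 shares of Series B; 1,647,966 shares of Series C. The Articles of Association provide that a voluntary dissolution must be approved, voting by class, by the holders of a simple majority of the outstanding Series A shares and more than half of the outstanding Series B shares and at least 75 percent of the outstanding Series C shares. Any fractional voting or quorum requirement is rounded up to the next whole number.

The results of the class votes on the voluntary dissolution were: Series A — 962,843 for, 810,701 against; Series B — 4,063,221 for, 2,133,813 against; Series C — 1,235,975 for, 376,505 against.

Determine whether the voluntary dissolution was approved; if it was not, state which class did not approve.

Series A: a majority of 1925358 is 962680; 962,680 required, 962,843 in favor — approved.
Series B: a majority of 8126314 is 4063158; 4,063,158 required, 4,063,221 in favor — approved.
Series C: 3/4 of 1647966 = 1235974.50, rounded up to 1235975; 1,235,975 required, 1,235,975 in favor — approved.

Approved — every class gave the required vote.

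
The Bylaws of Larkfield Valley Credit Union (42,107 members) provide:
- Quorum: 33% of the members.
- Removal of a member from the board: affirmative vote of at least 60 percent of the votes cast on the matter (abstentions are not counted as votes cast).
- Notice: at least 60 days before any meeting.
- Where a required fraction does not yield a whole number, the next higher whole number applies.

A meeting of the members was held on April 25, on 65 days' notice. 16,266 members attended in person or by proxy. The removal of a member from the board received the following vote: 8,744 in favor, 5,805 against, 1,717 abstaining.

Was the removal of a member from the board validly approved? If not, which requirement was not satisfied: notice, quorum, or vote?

Valid — all requirements satisfied.

Notice: 65 days given; 60 required. Satisfied.
Quorum: 33% of 42,107 = 13,895.31, rounded up to 13,896; 16,266 present. Satisfied.
Vote: requires three-fifths of the votes cast (16,266 − 1,717 abstaining = 14,549); 3/5 of 14549 = 8729.40, rounded up to 8730, so 8,730 needed; 8,744 in favor. Satisfied.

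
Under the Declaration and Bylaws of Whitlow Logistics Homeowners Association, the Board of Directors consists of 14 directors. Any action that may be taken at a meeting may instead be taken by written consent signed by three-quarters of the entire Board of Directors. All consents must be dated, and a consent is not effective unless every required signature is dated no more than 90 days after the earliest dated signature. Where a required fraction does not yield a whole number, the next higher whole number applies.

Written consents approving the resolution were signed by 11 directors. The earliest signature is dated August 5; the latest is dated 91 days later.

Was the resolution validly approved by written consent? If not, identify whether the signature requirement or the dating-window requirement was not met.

Not effective — dating-window requirement not satisfied.

Signatures required: three-quarters of 14 — 3/4 of 14 = 10.50, rounded up to 11, so 11 needed; 11 signed. Sufficient.
Dating window: the latest signature is 91 days after the earliest; the limit is 90 days. Outside the window.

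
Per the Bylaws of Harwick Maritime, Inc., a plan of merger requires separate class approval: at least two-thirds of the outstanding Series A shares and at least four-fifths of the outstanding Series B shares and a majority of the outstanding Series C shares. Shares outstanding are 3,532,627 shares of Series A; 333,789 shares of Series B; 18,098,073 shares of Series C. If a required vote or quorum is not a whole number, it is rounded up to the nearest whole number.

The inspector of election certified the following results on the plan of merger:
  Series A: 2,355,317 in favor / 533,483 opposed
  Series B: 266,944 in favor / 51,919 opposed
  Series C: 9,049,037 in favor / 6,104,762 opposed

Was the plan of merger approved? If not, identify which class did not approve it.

Not approved — the Series B shares did not give the required vote.

Series A: 2/3 of 3532627 = 2355084.67, rounded up to 2355085; 2,355,085 required, 2,355,317 in favor — approved.
Series B: 4/5 of 333789 = 267031.20, rounded up to 267032; 267,032 required, 266,944 in favor — not approved.
Series C: a majority of 18098073 is 9049037; 9,049,037 required, 9,049,037 in favor — approved.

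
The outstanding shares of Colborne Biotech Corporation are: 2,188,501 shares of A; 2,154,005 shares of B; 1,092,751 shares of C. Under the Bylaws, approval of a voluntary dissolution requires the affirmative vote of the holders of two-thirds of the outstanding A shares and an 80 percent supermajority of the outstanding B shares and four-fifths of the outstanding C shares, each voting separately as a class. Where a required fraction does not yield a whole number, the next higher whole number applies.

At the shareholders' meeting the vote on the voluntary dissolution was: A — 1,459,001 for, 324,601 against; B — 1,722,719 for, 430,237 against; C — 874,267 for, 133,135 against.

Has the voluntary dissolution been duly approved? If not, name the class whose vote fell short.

A: 2/3 of 2188501 = 1459000.67, rounded up to 1459001; 1,459,001 required, 1,459,001 in favor — approved.
B: 4/5 of 2154005 = 1723204; 1,723,204 required, 1,722,719 in favor — not approved.
C: 4/5 of 1092751 = 874200.80, rounded up to 874201; 874,201 required, 874,267 in favor — approved.

Not approved — the B shares did not give the required vote.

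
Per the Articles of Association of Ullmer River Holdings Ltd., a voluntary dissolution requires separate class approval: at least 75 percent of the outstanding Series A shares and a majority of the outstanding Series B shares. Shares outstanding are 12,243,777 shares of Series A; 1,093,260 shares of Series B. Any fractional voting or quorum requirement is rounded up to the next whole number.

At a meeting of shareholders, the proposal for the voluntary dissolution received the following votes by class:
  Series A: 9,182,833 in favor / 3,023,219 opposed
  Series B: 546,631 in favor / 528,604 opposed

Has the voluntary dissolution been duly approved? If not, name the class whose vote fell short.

Approved — every class gave the required vote.

Series A: 3/4 of 12243777 = 9182832.75, rounded up to 9182833; 9,182,833 required, 9,182,833 in favor — approved.
Series B: a majority of 1093260 is 546631; 546,631 required, 546,631 in favor — approved.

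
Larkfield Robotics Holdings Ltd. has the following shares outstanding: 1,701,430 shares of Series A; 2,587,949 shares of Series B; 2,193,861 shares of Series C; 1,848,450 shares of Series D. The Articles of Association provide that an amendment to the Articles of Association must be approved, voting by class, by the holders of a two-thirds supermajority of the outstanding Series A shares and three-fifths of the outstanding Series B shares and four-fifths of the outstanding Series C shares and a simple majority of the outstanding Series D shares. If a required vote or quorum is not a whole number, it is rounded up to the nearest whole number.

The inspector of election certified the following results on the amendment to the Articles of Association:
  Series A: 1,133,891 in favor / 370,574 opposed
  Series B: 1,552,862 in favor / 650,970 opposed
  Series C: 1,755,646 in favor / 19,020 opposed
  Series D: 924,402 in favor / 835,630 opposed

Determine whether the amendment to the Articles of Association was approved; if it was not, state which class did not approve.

Not approved — the Series A shares did not give the required vote.

Series A: 2/3 of 1701430 = 1134286.67, rounded up to 1134287; 1,134,287 required, 1,133,891 in favor — not approved.
Series B: 3/5 of 2587949 = 1552769.40, rounded up to 1552770; 1,552,770 required, 1,552,862 in favor — approved.
Series C: 4/5 of 2193861 = 1755088.80, rounded up to 1755089; 1,755,089 required, 1,755,646 in favor — approved.
Series D: a majority of 1848450 is 924226; 924,226 required, 924,402 in favor — approved.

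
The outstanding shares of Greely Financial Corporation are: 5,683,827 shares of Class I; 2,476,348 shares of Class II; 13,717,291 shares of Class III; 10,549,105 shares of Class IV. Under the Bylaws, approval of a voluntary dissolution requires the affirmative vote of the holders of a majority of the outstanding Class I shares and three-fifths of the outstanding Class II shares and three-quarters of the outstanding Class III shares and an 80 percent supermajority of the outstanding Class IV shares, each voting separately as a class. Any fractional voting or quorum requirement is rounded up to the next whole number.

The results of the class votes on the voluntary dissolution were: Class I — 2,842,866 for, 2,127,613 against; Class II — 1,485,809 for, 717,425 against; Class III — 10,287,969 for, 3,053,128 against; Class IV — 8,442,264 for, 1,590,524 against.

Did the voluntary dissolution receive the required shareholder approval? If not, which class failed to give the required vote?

Approved — every class gave the required vote.

Class I: a majority of 5683827 is 2841914; 2,841,914 required, 2,842,866 in favor — approved.
Class II: 3/5 of 2476348 = 1485808.80, rounded up to 1485809; 1,485,809 required, 1,485,809 in favor — approved.
Class III: 3/4 of 13717291 = 10287968.25, rounded up to 10287969; 10,287,969 required, 10,287,969 in favor — approved.
Class IV: 4/5 of 10549105 = 8439284; 8,439,284 required, 8,442,264 in favor — approved.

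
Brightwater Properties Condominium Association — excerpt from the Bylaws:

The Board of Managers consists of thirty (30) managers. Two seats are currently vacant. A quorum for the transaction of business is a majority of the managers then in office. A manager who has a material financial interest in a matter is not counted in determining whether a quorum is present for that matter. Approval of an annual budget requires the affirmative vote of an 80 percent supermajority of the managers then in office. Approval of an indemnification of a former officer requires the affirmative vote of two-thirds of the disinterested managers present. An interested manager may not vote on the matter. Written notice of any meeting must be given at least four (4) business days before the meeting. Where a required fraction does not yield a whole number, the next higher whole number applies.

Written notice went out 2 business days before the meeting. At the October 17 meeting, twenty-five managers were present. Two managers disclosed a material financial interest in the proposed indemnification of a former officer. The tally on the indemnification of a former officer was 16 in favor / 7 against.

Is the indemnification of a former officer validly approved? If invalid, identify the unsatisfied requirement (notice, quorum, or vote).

Invalid — notice requirement not satisfied.

Notice: 2 business days given; 4 required (2 < 4). Not satisfied.
Quorum: 25 present, but the 2 interested managers do not count, leaving 23. Quorum is 15. Satisfied.
Vote: the indemnification of a former officer requires two-thirds of the disinterested managers present (25 − 2 = 23). 2/3 of 23 = 15.33, rounded up to 16, so 16 affirmative votes are needed; 16 voted in favor. Satisfied.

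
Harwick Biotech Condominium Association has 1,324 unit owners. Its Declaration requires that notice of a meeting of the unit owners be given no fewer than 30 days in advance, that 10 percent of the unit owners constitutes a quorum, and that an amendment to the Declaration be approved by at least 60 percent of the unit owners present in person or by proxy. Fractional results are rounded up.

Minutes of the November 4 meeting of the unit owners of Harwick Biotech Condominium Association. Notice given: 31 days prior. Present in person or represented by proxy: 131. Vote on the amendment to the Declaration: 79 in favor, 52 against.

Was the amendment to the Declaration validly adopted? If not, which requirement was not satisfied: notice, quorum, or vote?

Invalid — quorum requirement not satisfied.

Notice: 31 days given; 30 required. Satisfied.
Quorum: 10% of 1,324 = 132.40, rounded up to 133; 131 present. Not satisfied.
Vote: requires three-fifths of those present (131); 3/5 of 131 = 78.60, rounded up to 79, so 79 needed; 79 in favor. Satisfied.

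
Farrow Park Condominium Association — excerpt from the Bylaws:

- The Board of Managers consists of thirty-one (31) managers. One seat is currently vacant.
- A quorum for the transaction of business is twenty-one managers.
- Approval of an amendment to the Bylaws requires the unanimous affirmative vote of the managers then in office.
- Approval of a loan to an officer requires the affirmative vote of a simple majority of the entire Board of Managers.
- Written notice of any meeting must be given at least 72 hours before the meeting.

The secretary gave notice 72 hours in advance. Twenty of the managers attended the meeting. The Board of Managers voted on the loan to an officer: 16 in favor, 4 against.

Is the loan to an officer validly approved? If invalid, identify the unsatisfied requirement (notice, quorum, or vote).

Invalid — quorum requirement not satisfied.

Notice: 72 hours given; 72 required (72 ≥ 72). Satisfied.
Quorum: 20 present; quorum is 21. Not satisfied.
Vote: the loan to an officer requires a majority of the entire Board of Managers (31). A majority of 31 is 16, so 16 affirmative votes are needed; 16 voted in favor. Satisfied. (Moot — without a quorum no business can be validly transacted.)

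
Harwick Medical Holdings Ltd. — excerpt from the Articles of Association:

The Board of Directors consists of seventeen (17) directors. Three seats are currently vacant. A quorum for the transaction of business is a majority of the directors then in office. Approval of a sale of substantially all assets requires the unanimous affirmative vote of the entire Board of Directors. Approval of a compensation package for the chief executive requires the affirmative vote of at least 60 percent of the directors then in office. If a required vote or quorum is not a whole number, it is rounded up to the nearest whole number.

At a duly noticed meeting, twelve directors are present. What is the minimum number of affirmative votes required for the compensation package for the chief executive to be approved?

The compensation package for the chief executive requires three-fifths of the directors then in office (14).
3/5 of 14 = 8.40, rounded up to 9.

9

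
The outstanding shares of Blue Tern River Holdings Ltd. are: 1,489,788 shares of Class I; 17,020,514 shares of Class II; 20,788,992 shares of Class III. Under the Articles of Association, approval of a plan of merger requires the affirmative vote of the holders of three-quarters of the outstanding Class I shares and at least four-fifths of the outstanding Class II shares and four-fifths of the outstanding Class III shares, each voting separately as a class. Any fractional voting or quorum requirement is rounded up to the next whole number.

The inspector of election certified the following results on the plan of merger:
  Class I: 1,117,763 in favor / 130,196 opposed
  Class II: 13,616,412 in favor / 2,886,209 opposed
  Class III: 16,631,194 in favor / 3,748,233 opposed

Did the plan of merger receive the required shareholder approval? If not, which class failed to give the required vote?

Approved — every class gave the required vote.

Class I: 3/4 of 1489788 = 1117341; 1,117,341 required, 1,117,763 in favor — approved.
Class II: 4/5 of 17020514 = 13616411.20, rounded up to 13616412; 13,616,412 required, 13,616,412 in favor — approved.
Class III: 4/5 of 20788992 = 16631193.60, rounded up to 16631194; 16,631,194 required, 16,631,194 in favor — approved.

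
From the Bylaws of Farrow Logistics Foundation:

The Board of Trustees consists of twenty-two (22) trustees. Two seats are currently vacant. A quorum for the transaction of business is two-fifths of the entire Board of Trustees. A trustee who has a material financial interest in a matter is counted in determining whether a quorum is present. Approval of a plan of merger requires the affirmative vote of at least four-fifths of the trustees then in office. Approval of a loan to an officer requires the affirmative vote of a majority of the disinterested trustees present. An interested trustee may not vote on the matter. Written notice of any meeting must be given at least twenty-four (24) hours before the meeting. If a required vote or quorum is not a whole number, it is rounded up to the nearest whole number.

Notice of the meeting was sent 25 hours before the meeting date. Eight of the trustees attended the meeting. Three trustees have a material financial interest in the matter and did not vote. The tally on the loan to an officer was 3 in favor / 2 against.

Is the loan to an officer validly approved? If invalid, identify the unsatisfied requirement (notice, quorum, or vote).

Invalid — quorum requirement not satisfied.

Notice: 25 hours given; 24 required (25 ≥ 24). Satisfied.
Quorum: 8 present (interested trustees count toward quorum); quorum is 9. Not satisfied.
Vote: the loan to an officer requires a majority of the disinterested trustees present (8 − 3 = 5). A majority of 5 is 3, so 3 affirmative votes are needed; 3 voted in favor. Satisfied. (Moot — without a quorum no business can be validly transacted.)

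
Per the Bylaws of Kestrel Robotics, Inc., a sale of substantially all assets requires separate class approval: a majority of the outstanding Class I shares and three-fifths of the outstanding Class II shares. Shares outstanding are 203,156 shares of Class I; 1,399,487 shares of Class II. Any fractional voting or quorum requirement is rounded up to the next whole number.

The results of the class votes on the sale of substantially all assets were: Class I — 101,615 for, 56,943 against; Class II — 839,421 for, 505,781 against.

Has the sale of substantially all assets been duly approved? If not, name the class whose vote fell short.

Class I: a majority of 203156 is 101579; 101,579 required, 101,615 in favor — approved.
Class II: 3/5 of 1399487 = 839692.20, rounded up to 839693; 839,693 required, 839,421 in favor — not approved.

Not approved — the Class II shares did not give the required vote.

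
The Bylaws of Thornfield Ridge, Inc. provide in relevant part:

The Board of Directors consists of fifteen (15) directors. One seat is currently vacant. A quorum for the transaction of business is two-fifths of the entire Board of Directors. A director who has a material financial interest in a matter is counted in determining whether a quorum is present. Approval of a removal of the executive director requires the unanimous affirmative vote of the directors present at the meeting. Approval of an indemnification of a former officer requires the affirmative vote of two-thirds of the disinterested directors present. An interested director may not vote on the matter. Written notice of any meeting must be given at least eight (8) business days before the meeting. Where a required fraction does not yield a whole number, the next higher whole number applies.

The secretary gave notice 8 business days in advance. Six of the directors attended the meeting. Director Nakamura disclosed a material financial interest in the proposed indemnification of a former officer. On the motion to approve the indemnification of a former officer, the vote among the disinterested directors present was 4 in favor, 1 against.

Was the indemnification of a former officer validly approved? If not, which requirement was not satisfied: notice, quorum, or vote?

Valid — all requirements satisfied.

Notice: 8 business days given; 8 required (8 ≥ 8). Satisfied.
Quorum: 6 present (interested directors count toward quorum); quorum is 6. Satisfied.
Vote: the indemnification of a former officer requires two-thirds of the disinterested directors present (6 − 1 = 5). 2/3 of 5 = 3.33, rounded up to 4, so 4 affirmative votes are needed; 4 voted in favor. Satisfied.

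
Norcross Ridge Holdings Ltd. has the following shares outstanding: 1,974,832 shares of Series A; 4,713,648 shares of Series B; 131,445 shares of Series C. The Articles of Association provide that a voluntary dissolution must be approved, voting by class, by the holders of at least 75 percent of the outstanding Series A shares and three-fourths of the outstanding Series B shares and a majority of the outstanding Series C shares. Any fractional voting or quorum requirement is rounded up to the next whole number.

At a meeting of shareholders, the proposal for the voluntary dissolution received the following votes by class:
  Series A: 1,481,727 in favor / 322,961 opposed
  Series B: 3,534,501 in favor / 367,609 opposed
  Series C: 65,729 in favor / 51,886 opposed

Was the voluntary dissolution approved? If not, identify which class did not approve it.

Not approved — the Series B shares did not give the required vote.

Series A: 3/4 of 1974832 = 1481124; 1,481,124 required, 1,481,727 in favor — approved.
Series B: 3/4 of 4713648 = 3535236; 3,535,236 required, 3,534,501 in favor — not approved.
Series C: a majority of 131445 is 65723; 65,723 required, 65,729 in favor — approved.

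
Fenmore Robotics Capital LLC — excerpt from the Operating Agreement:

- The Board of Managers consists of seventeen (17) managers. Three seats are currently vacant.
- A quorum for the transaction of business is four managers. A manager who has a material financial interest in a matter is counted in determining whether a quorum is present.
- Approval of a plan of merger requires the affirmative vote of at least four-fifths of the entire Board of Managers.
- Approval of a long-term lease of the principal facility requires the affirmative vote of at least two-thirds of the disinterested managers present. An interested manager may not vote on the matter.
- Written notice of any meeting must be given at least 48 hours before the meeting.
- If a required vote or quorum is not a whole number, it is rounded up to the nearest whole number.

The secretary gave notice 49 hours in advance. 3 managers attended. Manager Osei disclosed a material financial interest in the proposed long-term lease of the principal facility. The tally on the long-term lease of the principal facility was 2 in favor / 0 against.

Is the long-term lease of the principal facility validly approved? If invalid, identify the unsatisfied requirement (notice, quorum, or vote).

Invalid — quorum requirement not satisfied.

Notice: 49 hours given; 48 required (49 ≥ 48). Satisfied.
Quorum: 3 present (interested managers count toward quorum); quorum is 4. Not satisfied.
Vote: the long-term lease of the principal facility requires two-thirds of the disinterested managers present (3 − 1 = 2). 2/3 of 2 = 1.33, rounded up to 2, so 2 affirmative votes are needed; 2 voted in favor. Satisfied. (Moot — without a quorum no business can be validly transacted.)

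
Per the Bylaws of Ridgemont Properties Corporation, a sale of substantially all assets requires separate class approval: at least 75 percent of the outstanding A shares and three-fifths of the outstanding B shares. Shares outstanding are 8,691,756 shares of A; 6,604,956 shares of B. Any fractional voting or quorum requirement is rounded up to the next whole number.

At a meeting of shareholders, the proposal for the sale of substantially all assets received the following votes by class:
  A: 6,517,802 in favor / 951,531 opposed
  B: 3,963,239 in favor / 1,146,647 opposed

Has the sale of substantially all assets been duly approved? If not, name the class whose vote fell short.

A: 3/4 of 8691756 = 6518817; 6,518,817 required, 6,517,802 in favor — not approved.
B: 3/5 of 6604956 = 3962973.60, rounded up to 3962974; 3,962,974 required, 3,963,239 in favor — approved.

Not approved — the A shares did not give the required vote.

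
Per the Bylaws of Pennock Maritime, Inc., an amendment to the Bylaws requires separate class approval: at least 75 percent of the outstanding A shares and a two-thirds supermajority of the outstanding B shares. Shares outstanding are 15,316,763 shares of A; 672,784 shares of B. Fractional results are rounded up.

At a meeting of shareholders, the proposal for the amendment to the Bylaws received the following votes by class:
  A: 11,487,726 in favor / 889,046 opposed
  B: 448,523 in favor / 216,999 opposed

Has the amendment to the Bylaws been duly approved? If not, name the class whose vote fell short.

A: 3/4 of 15316763 = 11487572.25, rounded up to 11487573; 11,487,573 required, 11,487,726 in favor — approved.
B: 2/3 of 672784 = 448522.67, rounded up to 448523; 448,523 required, 448,523 in favor — approved.

Approved — every class gave the required vote.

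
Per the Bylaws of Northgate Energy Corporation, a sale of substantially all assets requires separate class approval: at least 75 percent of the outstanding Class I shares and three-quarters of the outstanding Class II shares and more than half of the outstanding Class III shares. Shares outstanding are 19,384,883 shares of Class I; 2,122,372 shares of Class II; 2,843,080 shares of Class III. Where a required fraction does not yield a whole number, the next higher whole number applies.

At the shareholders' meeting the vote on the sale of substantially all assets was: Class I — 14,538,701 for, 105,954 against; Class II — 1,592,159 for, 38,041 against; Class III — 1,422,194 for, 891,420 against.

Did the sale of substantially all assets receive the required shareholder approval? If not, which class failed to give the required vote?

Approved — every class gave the required vote.

Class I: 3/4 of 19384883 = 14538662.25, rounded up to 14538663; 14,538,663 required, 14,538,701 in favor — approved.
Class II: 3/4 of 2122372 = 1591779; 1,591,779 required, 1,592,159 in favor — approved.
Class III: a majority of 2843080 is 1421541; 1,421,541 required, 1,422,194 in favor — approved.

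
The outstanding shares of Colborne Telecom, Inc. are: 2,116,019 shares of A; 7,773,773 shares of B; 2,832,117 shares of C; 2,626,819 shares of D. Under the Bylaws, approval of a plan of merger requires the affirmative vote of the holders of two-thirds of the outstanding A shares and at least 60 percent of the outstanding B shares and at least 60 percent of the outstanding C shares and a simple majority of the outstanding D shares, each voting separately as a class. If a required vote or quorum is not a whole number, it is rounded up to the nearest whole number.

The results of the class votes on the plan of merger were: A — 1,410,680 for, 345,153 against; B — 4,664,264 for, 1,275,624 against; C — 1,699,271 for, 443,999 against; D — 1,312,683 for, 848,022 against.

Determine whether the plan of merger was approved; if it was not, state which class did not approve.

Not approved — the D shares did not give the required vote.

A: 2/3 of 2116019 = 1410679.33, rounded up to 1410680; 1,410,680 required, 1,410,680 in favor — approved.
B: 3/5 of 7773773 = 4664263.80, rounded up to 4664264; 4,664,264 required, 4,664,264 in favor — approved.
C: 3/5 of 2832117 = 1699270.20, rounded up to 1699271; 1,699,271 required, 1,699,271 in favor — approved.
D: a majority of 2626819 is 1313410; 1,313,410 required, 1,312,683 in favor — not approved.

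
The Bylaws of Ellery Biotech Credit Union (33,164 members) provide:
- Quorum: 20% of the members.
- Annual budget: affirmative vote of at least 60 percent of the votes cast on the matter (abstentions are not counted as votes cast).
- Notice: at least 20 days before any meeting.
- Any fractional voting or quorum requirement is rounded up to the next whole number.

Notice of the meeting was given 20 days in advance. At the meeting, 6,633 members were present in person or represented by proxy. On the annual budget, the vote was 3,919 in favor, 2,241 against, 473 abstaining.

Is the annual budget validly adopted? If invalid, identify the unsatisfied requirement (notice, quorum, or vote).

Notice: 20 days given; 20 required. Satisfied.
Quorum: 20% of 33,164 = 6,632.80, rounded up to 6,633; 6,633 present. Satisfied.
Vote: requires three-fifths of the votes cast (6,633 − 473 abstaining = 6,160); 3/5 of 6160 = 3696, so 3,696 needed; 3,919 in favor. Satisfied.

Valid — all requirements satisfied.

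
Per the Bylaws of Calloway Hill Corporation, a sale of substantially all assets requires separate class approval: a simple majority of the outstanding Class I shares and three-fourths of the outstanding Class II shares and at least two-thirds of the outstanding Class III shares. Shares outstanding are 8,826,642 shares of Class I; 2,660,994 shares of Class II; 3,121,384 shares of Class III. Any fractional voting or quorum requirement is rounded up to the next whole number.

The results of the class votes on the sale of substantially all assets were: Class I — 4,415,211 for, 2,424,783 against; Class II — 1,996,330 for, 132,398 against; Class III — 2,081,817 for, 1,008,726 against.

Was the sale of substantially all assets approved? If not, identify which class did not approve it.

Class I: a majority of 8826642 is 4413322; 4,413,322 required, 4,415,211 in favor — approved.
Class II: 3/4 of 2660994 = 1995745.50, rounded up to 1995746; 1,995,746 required, 1,996,330 in favor — approved.
Class III: 2/3 of 3121384 = 2080922.67, rounded up to 2080923; 2,080,923 required, 2,081,817 in favor — approved.

Approved — every class gave the required vote.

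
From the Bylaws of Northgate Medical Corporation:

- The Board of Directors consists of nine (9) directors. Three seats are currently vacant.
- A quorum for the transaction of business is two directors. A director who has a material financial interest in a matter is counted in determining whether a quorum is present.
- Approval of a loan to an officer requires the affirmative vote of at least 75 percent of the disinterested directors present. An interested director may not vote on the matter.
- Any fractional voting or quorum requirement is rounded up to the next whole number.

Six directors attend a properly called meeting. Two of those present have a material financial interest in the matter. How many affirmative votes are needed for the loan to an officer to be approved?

The loan to an officer requires three-fourths of the disinterested directors present (6 − 2 = 4).
3/4 of 4 = 3.

3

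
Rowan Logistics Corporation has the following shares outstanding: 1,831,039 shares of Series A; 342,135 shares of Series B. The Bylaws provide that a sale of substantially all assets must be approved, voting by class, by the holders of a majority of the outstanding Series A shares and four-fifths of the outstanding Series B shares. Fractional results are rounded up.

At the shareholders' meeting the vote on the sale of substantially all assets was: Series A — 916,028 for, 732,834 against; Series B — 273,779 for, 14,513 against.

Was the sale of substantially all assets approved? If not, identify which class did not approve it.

Series A: a majority of 1831039 is 915520; 915,520 required, 916,028 in favor — approved.
Series B: 4/5 of 342135 = 273708; 273,708 required, 273,779 in favor — approved.

Approved — every class gave the required vote.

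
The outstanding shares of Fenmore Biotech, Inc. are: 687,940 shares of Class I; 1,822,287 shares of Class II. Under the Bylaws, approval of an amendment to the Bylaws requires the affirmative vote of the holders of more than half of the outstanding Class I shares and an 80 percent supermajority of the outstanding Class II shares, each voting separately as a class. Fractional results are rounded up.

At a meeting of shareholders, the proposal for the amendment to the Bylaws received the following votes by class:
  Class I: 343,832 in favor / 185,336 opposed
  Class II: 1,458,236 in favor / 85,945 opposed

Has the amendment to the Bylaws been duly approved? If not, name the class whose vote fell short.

Class I: a majority of 687940 is 343971; 343,971 required, 343,832 in favor — not approved.
Class II: 4/5 of 1822287 = 1457829.60, rounded up to 1457830; 1,457,830 required, 1,458,236 in favor — approved.

Not approved — the Class I shares did not give the required vote.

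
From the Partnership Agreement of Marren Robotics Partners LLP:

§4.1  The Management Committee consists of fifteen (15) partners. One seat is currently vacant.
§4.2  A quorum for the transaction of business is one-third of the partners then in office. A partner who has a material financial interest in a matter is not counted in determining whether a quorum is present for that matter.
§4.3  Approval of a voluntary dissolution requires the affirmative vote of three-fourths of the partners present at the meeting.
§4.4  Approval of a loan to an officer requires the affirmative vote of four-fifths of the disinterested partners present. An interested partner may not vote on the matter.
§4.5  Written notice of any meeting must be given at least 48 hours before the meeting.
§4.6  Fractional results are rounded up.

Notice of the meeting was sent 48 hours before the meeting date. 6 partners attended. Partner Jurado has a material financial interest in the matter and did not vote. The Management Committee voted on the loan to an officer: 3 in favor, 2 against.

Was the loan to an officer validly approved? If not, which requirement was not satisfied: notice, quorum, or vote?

Notice: 48 hours given; 48 required (48 ≥ 48). Satisfied.
Quorum: 6 present, but the 1 interested partner does not count, leaving 5. Quorum is 5. Satisfied.
Vote: the loan to an officer requires four-fifths of the disinterested partners present (6 − 1 = 5). 4/5 of 5 = 4, so 4 affirmative votes are needed; 3 voted in favor. Not satisfied.

Invalid — vote requirement not satisfied.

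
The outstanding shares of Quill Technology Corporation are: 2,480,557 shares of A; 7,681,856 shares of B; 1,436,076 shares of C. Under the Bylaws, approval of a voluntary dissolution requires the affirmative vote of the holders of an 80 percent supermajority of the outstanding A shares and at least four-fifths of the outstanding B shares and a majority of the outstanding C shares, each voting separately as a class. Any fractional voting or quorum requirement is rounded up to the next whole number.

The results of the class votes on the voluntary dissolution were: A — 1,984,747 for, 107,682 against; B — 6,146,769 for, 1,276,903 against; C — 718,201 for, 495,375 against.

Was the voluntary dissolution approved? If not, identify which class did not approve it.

Approved — every class gave the required vote.

A: 4/5 of 2480557 = 1984445.60, rounded up to 1984446; 1,984,446 required, 1,984,747 in favor — approved.
B: 4/5 of 7681856 = 6145484.80, rounded up to 6145485; 6,145,485 required, 6,146,769 in favor — approved.
C: a majority of 1436076 is 718039; 718,039 required, 718,201 in favor — approved.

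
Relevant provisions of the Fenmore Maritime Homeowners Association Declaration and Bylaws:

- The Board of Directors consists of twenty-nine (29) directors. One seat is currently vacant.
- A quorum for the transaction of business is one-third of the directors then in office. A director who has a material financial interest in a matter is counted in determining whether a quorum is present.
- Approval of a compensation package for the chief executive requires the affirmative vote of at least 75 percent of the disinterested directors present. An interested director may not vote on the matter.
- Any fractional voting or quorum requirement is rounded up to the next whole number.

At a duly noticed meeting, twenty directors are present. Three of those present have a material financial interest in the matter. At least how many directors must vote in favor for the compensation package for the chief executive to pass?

The compensation package for the chief executive requires three-fourths of the disinterested directors present (20 − 3 = 17).
3/4 of 17 = 12.75, rounded up to 13.

13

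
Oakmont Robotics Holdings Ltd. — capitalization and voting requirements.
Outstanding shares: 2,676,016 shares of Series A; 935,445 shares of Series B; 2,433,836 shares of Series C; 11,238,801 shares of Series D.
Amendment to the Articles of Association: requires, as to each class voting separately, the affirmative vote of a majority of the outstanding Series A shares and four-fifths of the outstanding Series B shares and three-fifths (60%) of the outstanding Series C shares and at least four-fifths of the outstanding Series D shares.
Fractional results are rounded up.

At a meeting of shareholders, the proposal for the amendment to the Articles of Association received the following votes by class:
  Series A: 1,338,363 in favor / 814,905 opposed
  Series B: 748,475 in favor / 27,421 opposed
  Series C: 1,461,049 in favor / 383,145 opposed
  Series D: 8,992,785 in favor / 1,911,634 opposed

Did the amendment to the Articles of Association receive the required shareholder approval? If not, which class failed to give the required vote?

Series A: a majority of 2676016 is 1338009; 1,338,009 required, 1,338,363 in favor — approved.
Series B: 4/5 of 935445 = 748356; 748,356 required, 748,475 in favor — approved.
Series C: 3/5 of 2433836 = 1460301.60, rounded up to 1460302; 1,460,302 required, 1,461,049 in favor — approved.
Series D: 4/5 of 11238801 = 8991040.80, rounded up to 8991041; 8,991,041 required, 8,992,785 in favor — approved.

Approved — every class gave the required vote.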